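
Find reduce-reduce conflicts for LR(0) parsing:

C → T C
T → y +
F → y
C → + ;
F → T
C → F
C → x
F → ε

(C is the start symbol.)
Yes — I4: [F → .] vs [F → T .]

A reduce-reduce conflict occurs when an LR(0) state has two complete items [A → α .] and [B → β .] — both call for a reduction, and with no lookahead the parser cannot choose between them.

Augment with C' → C and build the canonical LR(0) collection (I0 = CLOSURE({[C' → . C]}), then GOTO on every symbol after a dot until no new states appear). It has 10 states:
  I0: { [C → . + ;], [C → . F], [C → . T C], [C → . x], [C' → . C], [F → . T], [F → . y], [F → .], [T → . y +] }  — shift, reduce
  I1: { [C → + . ;] }  — shift
  I2: { [C' → C .] }  — accept
  I3: { [C → F .] }  — reduce
  I4: { [C → . + ;], [C → . F], [C → . T C], [C → . x], [C → T . C], [F → . T], [F → . y], [F → .], [F → T .], [T → . y +] }  — shift, 2 reduces
  I5: { [C → x .] }  — reduce
  I6: { [F → y .], [T → y . +] }  — shift, reduce
  I7: { [T → y + .] }  — reduce
  I8: { [C → T C .] }  — reduce
  I9: { [C → + ; .] }  — reduce

I4 contains complete items [F → .], [F → T .] — reduce-reduce conflict.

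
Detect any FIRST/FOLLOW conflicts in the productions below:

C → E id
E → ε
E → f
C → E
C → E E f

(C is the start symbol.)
Yes. E → f with FOLLOW(E) on { 'f' }

A FIRST/FOLLOW conflict occurs when a non-terminal N has a nullable alternative N → β (β ⇒* ε) and another alternative N → α with FIRST(α) ∩ FOLLOW(N) ≠ ∅: on such a lookahead the parser cannot decide between expanding α and letting N vanish via β.

Nullable non-terminals: C, E.
FIRST sets used below: FIRST(E) = { 'f', ε }

C: nullable alternative(s) C → E; FOLLOW(C) = { $ }
  C → E id: FIRST \ {ε} = { 'f', 'id' } — disjoint from FOLLOW(C)
  C → E: FIRST \ {ε} = { 'f' } — this is the only nullable alternative, skip
  C → E E f: FIRST \ {ε} = { 'f' } — disjoint from FOLLOW(C)

E: nullable alternative(s) E → ε; FOLLOW(E) = { $, 'f', 'id' }
  E → ε: FIRST \ {ε} = { } — this is the only nullable alternative, skip
  E → f: FIRST \ {ε} = { 'f' } — overlaps FOLLOW(E) on { 'f' }: CONFLICT

So the grammar has 1 FIRST/FOLLOW conflict (marked CONFLICT above).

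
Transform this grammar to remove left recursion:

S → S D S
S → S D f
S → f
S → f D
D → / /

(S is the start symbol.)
S → f S'
S → f D S'
S' → D S S'
S' → D f S'
S' → ε
D → / /

S is directly left-recursive. The standard transformation for
  A → A α₁ | ... | A α_m | β₁ | ... | β_n
is
  A  → β₁ A' | ... | β_n A'
  A' → α₁ A' | ... | α_m A' | ε

S → f becomes S → f S'
S → f D becomes S → f D S'
S → S D S becomes S' → D S S'
S → S D f becomes S' → D f S'
Add S' → ε

Productions for other non-terminals are unchanged:
  D → / /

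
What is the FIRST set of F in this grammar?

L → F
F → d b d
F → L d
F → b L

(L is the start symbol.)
To compute FIRST(F), examine every production with F on the left-hand side, reading each right-hand side left to right until a non-nullable symbol is reached.

FIRST sets of the other non-terminals involved (by the same procedure, iterated to a fixed point):
  FIRST(L) = { 'b', 'd' }

From F → d b d:
  - d is a terminal: add 'd' and stop
From F → L d:
  - L is a non-terminal: add FIRST(L) \ {ε} = { 'b', 'd' }
    L is not nullable, so stop
From F → b L:
  - b is a terminal: add 'b' and stop

Collecting: FIRST(F) = { 'b', 'd' }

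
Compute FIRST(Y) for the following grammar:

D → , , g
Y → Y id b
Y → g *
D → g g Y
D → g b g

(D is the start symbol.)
To compute FIRST(Y), examine every production with Y on the left-hand side, reading each right-hand side left to right until a non-nullable symbol is reached.

From Y → Y id b:
  - Y is the symbol being defined: contributes nothing new
    Y is not nullable, so stop
From Y → g *:
  - g is a terminal: add 'g' and stop

Collecting: FIRST(Y) = { 'g' }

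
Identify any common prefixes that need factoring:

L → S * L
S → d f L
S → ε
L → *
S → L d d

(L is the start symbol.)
No, left-factoring is not needed

Left-factoring is needed when two productions for the same non-terminal
share a common prefix on the right-hand side.

Productions for L:
  L → S * L
  L → *
Productions for S:
  S → d f L
  S → ε
  S → L d d

No common prefixes found.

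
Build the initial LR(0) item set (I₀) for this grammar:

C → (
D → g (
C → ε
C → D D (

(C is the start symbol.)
First, augment the grammar with C' → C
I₀ = CLOSURE({ [C' → . C] }):
  [C' → . C] has the dot before C: add [C → . (], [C → .], [C → . D D (]
  [C → . D D (] has the dot before D: add [D → . g (]
No further items can be added.

I₀ = { [C → . (], [C → . D D (], [C → .], [C' → . C], [D → . g (] }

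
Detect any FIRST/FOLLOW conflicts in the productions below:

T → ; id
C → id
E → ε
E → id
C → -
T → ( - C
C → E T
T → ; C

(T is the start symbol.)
No FIRST/FOLLOW conflicts.

A FIRST/FOLLOW conflict occurs when a non-terminal N has a nullable alternative N → β (β ⇒* ε) and another alternative N → α with FIRST(α) ∩ FOLLOW(N) ≠ ∅: on such a lookahead the parser cannot decide between expanding α and letting N vanish via β.

Nullable non-terminals: E.

E: nullable alternative(s) E → ε; FOLLOW(E) = { '(', ';' }
  E → ε: FIRST \ {ε} = { } — this is the only nullable alternative, skip
  E → id: FIRST \ {ε} = { 'id' } — disjoint from FOLLOW(E)

C, T have no nullable alternative, so no FIRST/FOLLOW check is needed there.

No FIRST/FOLLOW conflicts found.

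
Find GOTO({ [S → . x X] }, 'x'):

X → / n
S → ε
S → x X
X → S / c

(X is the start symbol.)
{ [S → . x X], [S → .], [S → x . X], [X → . / n], [X → . S / c] }

GOTO(I, 'x') = CLOSURE({ [A → αX.β] : [A → α.Xβ] ∈ I, X = 'x' })

Items with dot before 'x', with the dot advanced:
  [S → . x X] → [S → x . X]
Closure of the advanced items:
  [S → x . X] has the dot before X: add [X → . / n], [X → . S / c]
  [X → . S / c] has the dot before S: add [S → .], [S → . x X]

GOTO = { [S → . x X], [S → .], [S → x . X], [X → . / n], [X → . S / c] }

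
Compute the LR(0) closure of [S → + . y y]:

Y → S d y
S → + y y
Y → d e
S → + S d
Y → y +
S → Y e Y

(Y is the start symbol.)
{ [S → + . y y] }

Start with: [S → + . y y]
The dot precedes the terminal y, so nothing is added.

CLOSURE = { [S → + . y y] }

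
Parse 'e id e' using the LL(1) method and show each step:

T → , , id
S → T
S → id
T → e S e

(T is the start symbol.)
LL(1) parsing maintains a stack (initially the start symbol over $) and the input. At each step: if the stack top is a terminal, match it against the current input token; if it is a non-terminal N, replace it with the RHS of M[N, lookahead] (the unique production whose predict set contains the lookahead).

Stack is shown with the top on the left.

Stack    Input     Action
-------------------------
T $      e id e $  output T → e S e
e S e $  e id e $  match 'e'
S e $    id e $    output S → id
id e $   id e $    match 'id'
e $      e $       match 'e'
$        $         accept

The string is accepted.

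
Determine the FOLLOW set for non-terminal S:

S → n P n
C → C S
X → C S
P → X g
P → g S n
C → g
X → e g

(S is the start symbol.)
To compute FOLLOW(S), find every occurrence of S on a right-hand side N → α S β: add FIRST(β) \ {ε}, and if β is empty or nullable also add FOLLOW(N). Iterate to a fixed point.

S is the start symbol, so $ ∈ FOLLOW(S).
In C → C S: S is at the end, add FOLLOW(C)
In X → C S: S is at the end, add FOLLOW(X)
In P → g S n: S is followed by n, add FIRST(n) \ {ε} = { 'n' }

The FOLLOW sets referred to above (computed the same way, to a fixed point):
  FOLLOW(C) = { 'n' }
  FOLLOW(X) = { 'g' }

Taking the union: FOLLOW(S) = { $, 'g', 'n' }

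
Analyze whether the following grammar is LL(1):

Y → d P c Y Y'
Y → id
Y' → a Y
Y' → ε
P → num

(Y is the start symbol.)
No. Predict set conflict for Y': { 'a' }

A grammar is LL(1) if for each non-terminal N with multiple productions, the predict sets of those productions are pairwise disjoint, where PREDICT(N → α) = (FIRST(α) \ {ε}) ∪ (FOLLOW(N) if α ⇒* ε).

Relevant sets:
  FOLLOW(Y') = { $, 'a' }

For Y:
  PREDICT(Y → d P c Y Y') = { 'd' }
  PREDICT(Y → id) = { 'id' }
For Y':
  PREDICT(Y' → a Y) = { 'a' }
  PREDICT(Y' → ε) = { $, 'a' }
P has a single production, so nothing to check there.

Conflict found: Predict set conflict for Y': { 'a' }
The grammar is NOT LL(1).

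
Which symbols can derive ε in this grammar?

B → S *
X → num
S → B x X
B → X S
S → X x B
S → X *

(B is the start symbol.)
There are no ε-productions, so no non-terminal can derive ε.
No non-terminals are nullable.

Answer: None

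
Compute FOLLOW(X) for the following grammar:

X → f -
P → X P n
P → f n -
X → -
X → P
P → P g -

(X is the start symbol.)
X is the start symbol, so $ ∈ FOLLOW(X).
In P → X P n: X is followed by P n, add FIRST(P n) \ {ε} = { '-', 'f' }

Taking the union: FOLLOW(X) = { $, '-', 'f' }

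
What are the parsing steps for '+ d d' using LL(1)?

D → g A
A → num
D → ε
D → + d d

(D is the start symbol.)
LL(1) parsing maintains a stack (initially the start symbol over $) and the input. At each step: if the stack top is a terminal, match it against the current input token; if it is a non-terminal N, replace it with the RHS of M[N, lookahead] (the unique production whose predict set contains the lookahead).

Stack is shown with the top on the left.

Stack    Input    Action
------------------------
D $      + d d $  output D → + d d
+ d d $  + d d $  match '+'
d d $    d d $    match 'd'
d $      d $      match 'd'
$        $        accept

The string is accepted.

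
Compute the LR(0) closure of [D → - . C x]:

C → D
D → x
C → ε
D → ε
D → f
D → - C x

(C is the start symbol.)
{ [C → . D], [C → .], [D → - . C x], [D → . - C x], [D → . f], [D → . x], [D → .] }

To compute CLOSURE, for each item [A → α.Bβ] where B is a non-terminal, add [B → .γ] for all productions B → γ; repeat for the newly added items until nothing changes.

Start with: [D → - . C x]
  [D → - . C x] has the dot before C: add [C → . D], [C → .]
  [C → . D] has the dot before D: add [D → . x], [D → .], [D → . f], [D → . - C x]
No further items can be added.

CLOSURE = { [C → . D], [C → .], [D → - . C x], [D → . - C x], [D → . f], [D → . x], [D → .] }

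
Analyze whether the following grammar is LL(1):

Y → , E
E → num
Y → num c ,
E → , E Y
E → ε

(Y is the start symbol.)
Relevant sets:
  FOLLOW(E) = { $, ',', 'num' }

For Y:
  PREDICT(Y → ',' E) = { ',' }
  PREDICT(Y → num c ',') = { 'num' }
For E:
  PREDICT(E → num) = { 'num' }
  PREDICT(E → ',' E Y) = { ',' }
  PREDICT(E → ε) = { $, ',', 'num' }

Conflict found: Predict set conflict for E: { 'num' }
The grammar is NOT LL(1).

Answer: No. Predict set conflict for E: { 'num' }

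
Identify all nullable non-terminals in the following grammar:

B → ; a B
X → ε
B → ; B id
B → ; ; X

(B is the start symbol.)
A non-terminal is nullable if it can derive ε (the empty string): either it has an ε-production, or it has a production whose right-hand side consists entirely of nullable non-terminals.

ε-productions: X → ε
So X is immediately nullable.
No further non-terminal can be added: every production for the remaining non-terminals contains a terminal or a non-nullable non-terminal.
Nullable = { 'X' }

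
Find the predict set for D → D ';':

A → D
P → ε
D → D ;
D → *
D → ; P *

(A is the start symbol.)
{ '*', ';' }

PREDICT(D → D ';') = (FIRST(RHS) \ {ε}) ∪ (FOLLOW(D) if ε ∈ FIRST(RHS), i.e. RHS ⇒* ε)
FIRST(D) = { '*', ';' }
FIRST(D ';') = { '*', ';' }
ε ∉ FIRST(D ';'), so FOLLOW(D) is not added.
PREDICT(D → D ';') = { '*', ';' }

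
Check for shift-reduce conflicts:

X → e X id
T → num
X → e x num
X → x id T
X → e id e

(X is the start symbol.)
No shift-reduce conflicts

A shift-reduce conflict occurs when an LR(0) state has both:
  - a complete (reduce) item [A → α .] (dot at the end), and
  - a shift item [B → β . c γ] (dot before a terminal).

Augment with X' → X and build the canonical LR(0) collection (I0 = CLOSURE({[X' → . X]}), then GOTO on every symbol after a dot until no new states appear). It has 13 states:
  I0: { [X → . e X id], [X → . e id e], [X → . e x num], [X → . x id T], [X' → . X] }  — shift
  I1: { [X' → X .] }  — accept
  I2: { [X → . e X id], [X → . e id e], [X → . e x num], [X → . x id T], [X → e . X id], [X → e . id e], [X → e . x num] }  — shift
  I3: { [X → x . id T] }  — shift
  I4: { [T → . num], [X → x id . T] }  — shift
  I5: { [X → x id T .] }  — reduce
  I6: { [T → num .] }  — reduce
  I7: { [X → e X . id] }  — shift
  I8: { [X → e id . e] }  — shift
  I9: { [X → e x . num], [X → x . id T] }  — shift
  I10: { [X → e x num .] }  — reduce
  I11: { [X → e id e .] }  — reduce
  I12: { [X → e X id .] }  — reduce

No state contains both a complete item and a shift item.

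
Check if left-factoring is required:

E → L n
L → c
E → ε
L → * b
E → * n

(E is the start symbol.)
No, left-factoring is not needed

Left-factoring is needed when two productions for the same non-terminal
share a common prefix on the right-hand side.

Productions for E:
  E → L n
  E → ε
  E → * n
Productions for L:
  L → c
  L → * b

No common prefixes found.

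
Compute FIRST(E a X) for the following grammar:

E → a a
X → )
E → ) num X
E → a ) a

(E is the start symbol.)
FIRST sets of the non-terminals involved (from the grammar, by fixed-point iteration):
  FIRST(E) = { ')', 'a' }

To compute FIRST(E a X), process the symbols left to right:
Symbol E is a non-terminal. Add FIRST(E) \ {ε} = { ')', 'a' }
E is not nullable (ε ∉ FIRST(E)), so stop here.
FIRST(E a X) = { ')', 'a' }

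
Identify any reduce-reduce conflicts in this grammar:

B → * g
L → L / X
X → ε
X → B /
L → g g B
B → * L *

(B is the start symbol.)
No reduce-reduce conflicts

Augment with B' → B and build the canonical LR(0) collection (I0 = CLOSURE({[B' → . B]}), then GOTO on every symbol after a dot until no new states appear). It has 12 states:
  I0: { [B → . * L *], [B → . * g], [B' → . B] }  — shift
  I1: { [B → * . L *], [B → * . g], [L → . L / X], [L → . g g B] }  — shift
  I2: { [B' → B .] }  — accept
  I3: { [B → * L . *], [L → L . / X] }  — shift
  I4: { [B → * g .], [L → g . g B] }  — shift, reduce
  I5: { [B → . * L *], [B → . * g], [L → g g . B] }  — shift
  I6: { [L → g g B .] }  — reduce
  I7: { [B → * L * .] }  — reduce
  I8: { [B → . * L *], [B → . * g], [L → L / . X], [X → . B /], [X → .] }  — shift, reduce
  I9: { [X → B . /] }  — shift
  I10: { [L → L / X .] }  — reduce
  I11: { [X → B / .] }  — reduce

No state contains more than one complete item.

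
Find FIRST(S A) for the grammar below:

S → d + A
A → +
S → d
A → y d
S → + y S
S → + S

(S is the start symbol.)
FIRST sets of the non-terminals involved (from the grammar, by fixed-point iteration):
  FIRST(S) = { '+', 'd' }

To compute FIRST(S A), process the symbols left to right:
Symbol S is a non-terminal. Add FIRST(S) \ {ε} = { '+', 'd' }
S is not nullable (ε ∉ FIRST(S)), so stop here.
FIRST(S A) = { '+', 'd' }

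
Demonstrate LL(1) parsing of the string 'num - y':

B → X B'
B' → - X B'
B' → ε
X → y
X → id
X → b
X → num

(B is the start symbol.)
LL(1) parsing maintains a stack (initially the start symbol over $) and the input. At each step: if the stack top is a terminal, match it against the current input token; if it is a non-terminal N, replace it with the RHS of M[N, lookahead] (the unique production whose predict set contains the lookahead).

Stack is shown with the top on the left.

Stack     Input      Action
---------------------------
B $       num - y $  output B → X B'
X B' $    num - y $  output X → num
num B' $  num - y $  match 'num'
B' $      - y $      output B' → - X B'
- X B' $  - y $      match '-'
X B' $    y $        output X → y
y B' $    y $        match 'y'
B' $      $          output B' → ε
$         $          accept

The string is accepted.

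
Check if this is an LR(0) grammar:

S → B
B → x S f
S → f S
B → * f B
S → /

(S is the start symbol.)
Yes, the grammar is LR(0)

A grammar is LR(0) if no state in the canonical LR(0) collection has:
  - both a shift item (dot before a terminal) and a complete item (shift-reduce conflict), or
  - two or more complete items (reduce-reduce conflict; the accept item [S' → S .] counts as a complete item here).

Augment with S' → S and build the canonical LR(0) collection (I0 = CLOSURE({[S' → . S]}), then GOTO on every symbol after a dot until no new states appear). It has 12 states:
  I0: { [B → . * f B], [B → . x S f], [S → . /], [S → . B], [S → . f S], [S' → . S] }  — shift
  I1: { [B → * . f B] }  — shift
  I2: { [S → / .] }  — reduce
  I3: { [S → B .] }  — reduce
  I4: { [S' → S .] }  — accept
  I5: { [B → . * f B], [B → . x S f], [S → . /], [S → . B], [S → . f S], [S → f . S] }  — shift
  I6: { [B → . * f B], [B → . x S f], [B → x . S f], [S → . /], [S → . B], [S → . f S] }  — shift
  I7: { [B → x S . f] }  — shift
  I8: { [B → x S f .] }  — reduce
  I9: { [S → f S .] }  — reduce
  I10: { [B → * f . B], [B → . * f B], [B → . x S f] }  — shift
  I11: { [B → * f B .] }  — reduce

Every state is either a pure shift/goto state or contains exactly one complete item and nothing to shift — no conflicts. The grammar is LR(0).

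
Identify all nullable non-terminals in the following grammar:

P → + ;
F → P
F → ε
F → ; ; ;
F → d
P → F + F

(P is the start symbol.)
{ 'F' }

ε-productions: F → ε
So F is immediately nullable.
No further non-terminal can be added: every production for the remaining non-terminals contains a terminal or a non-nullable non-terminal.
Nullable = { 'F' }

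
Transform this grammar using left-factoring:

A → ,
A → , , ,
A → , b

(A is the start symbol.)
Left-factoring transforms A → αβ₁ | αβ₂ into A → αA' and A' → β₁ | β₂
(α is the longest common prefix among the alternatives). Repeat until
no nonterminal has two alternatives with a common prefix.

Round 1: A has alternatives sharing prefix ','. Introduce A': A → , A'
  Add: A' → ε
  Add: A' → , ,
  Add: A' → b

No remaining common prefixes — done.

Resulting grammar:
A → , A'
A' → ε
A' → , ,
A' → b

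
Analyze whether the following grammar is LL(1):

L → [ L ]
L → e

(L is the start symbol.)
Yes, the grammar is LL(1).

A grammar is LL(1) if for each non-terminal N with multiple productions, the predict sets of those productions are pairwise disjoint, where PREDICT(N → α) = (FIRST(α) \ {ε}) ∪ (FOLLOW(N) if α ⇒* ε).

For L:
  PREDICT(L → '[' L ']') = { '[' }
  PREDICT(L → e) = { 'e' }

All predict sets are disjoint. The grammar IS LL(1).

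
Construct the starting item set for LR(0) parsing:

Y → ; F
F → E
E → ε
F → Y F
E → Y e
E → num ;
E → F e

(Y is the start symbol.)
{ [Y → . ; F], [Y' → . Y] }

First, augment the grammar with Y' → Y
I₀ = CLOSURE({ [Y' → . Y] }):
  [Y' → . Y] has the dot before Y: add [Y → . ; F]
No further items can be added.

I₀ = { [Y → . ; F], [Y' → . Y] }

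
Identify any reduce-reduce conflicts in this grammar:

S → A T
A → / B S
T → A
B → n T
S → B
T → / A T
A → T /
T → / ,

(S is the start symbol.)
Augment with S' → S and build the canonical LR(0) collection (I0 = CLOSURE({[S' → . S]}), then GOTO on every symbol after a dot until no new states appear). It has 16 states:
  I0: { [A → . / B S], [A → . T /], [B → . n T], [S → . A T], [S → . B], [S' → . S], [T → . / ,], [T → . / A T], [T → . A] }  — shift
  I1: { [A → . / B S], [A → . T /], [A → / . B S], [B → . n T], [T → . / ,], [T → . / A T], [T → . A], [T → / . ,], [T → / . A T] }  — shift
  I2: { [A → . / B S], [A → . T /], [S → A . T], [T → . / ,], [T → . / A T], [T → . A], [T → A .] }  — shift, reduce
  I3: { [S → B .] }  — reduce
  I4: { [S' → S .] }  — accept
  I5: { [A → T . /] }  — shift
  I6: { [A → . / B S], [A → . T /], [B → n . T], [T → . / ,], [T → . / A T], [T → . A] }  — shift
  I7: { [T → A .] }  — reduce
  I8: { [A → T . /], [B → n T .] }  — shift, reduce
  I9: { [A → T / .] }  — reduce
  I10: { [A → T . /], [S → A T .] }  — shift, reduce
  I11: { [T → / , .] }  — reduce
  I12: { [A → . / B S], [A → . T /], [T → . / ,], [T → . / A T], [T → . A], [T → / A . T], [T → A .] }  — shift, reduce
  I13: { [A → . / B S], [A → . T /], [A → / B . S], [B → . n T], [S → . A T], [S → . B], [T → . / ,], [T → . / A T], [T → . A] }  — shift
  I14: { [A → / B S .] }  — reduce
  I15: { [A → T . /], [T → / A T .] }  — shift, reduce

No state contains more than one complete item.

Answer: No reduce-reduce conflicts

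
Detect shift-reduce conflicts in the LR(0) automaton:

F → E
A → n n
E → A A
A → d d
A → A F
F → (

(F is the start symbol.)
A shift-reduce conflict occurs when an LR(0) state has both:
  - a complete (reduce) item [A → α .] (dot at the end), and
  - a shift item [B → β . c γ] (dot before a terminal).

Augment with F' → F and build the canonical LR(0) collection (I0 = CLOSURE({[F' → . F]}), then GOTO on every symbol after a dot until no new states appear). It has 11 states:
  I0: { [A → . A F], [A → . d d], [A → . n n], [E → . A A], [F → . (], [F → . E], [F' → . F] }  — shift
  I1: { [F → ( .] }  — reduce
  I2: { [A → . A F], [A → . d d], [A → . n n], [A → A . F], [E → . A A], [E → A . A], [F → . (], [F → . E] }  — shift
  I3: { [F → E .] }  — reduce
  I4: { [F' → F .] }  — accept
  I5: { [A → d . d] }  — shift
  I6: { [A → n . n] }  — shift
  I7: { [A → n n .] }  — reduce
  I8: { [A → d d .] }  — reduce
  I9: { [A → . A F], [A → . d d], [A → . n n], [A → A . F], [E → . A A], [E → A . A], [E → A A .], [F → . (], [F → . E] }  — shift, reduce
  I10: { [A → A F .] }  — reduce

I9 contains reduce item [E → A A .] and shift items [A → . d d], [A → . n n], [F → . (] — shift-reduce conflict.

Answer: Yes — I9: [E → A A .] vs [A → . d d]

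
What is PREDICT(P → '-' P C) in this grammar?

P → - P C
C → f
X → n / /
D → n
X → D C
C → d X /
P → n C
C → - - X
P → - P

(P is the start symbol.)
PREDICT(P → '-' P C) = (FIRST(RHS) \ {ε}) ∪ (FOLLOW(P) if ε ∈ FIRST(RHS), i.e. RHS ⇒* ε)
FIRST('-' P C) = { '-' }
ε ∉ FIRST('-' P C), so FOLLOW(P) is not added.
PREDICT(P → '-' P C) = { '-' }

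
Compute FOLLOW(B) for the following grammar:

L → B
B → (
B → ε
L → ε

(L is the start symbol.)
{ $ }

To compute FOLLOW(B), find every occurrence of B on a right-hand side N → α B β: add FIRST(β) \ {ε}, and if β is empty or nullable also add FOLLOW(N). Iterate to a fixed point.

In L → B: B is at the end, add FOLLOW(L)

The FOLLOW sets referred to above (computed the same way, to a fixed point):
  FOLLOW(L) = { $ }

Taking the union: FOLLOW(B) = { $ }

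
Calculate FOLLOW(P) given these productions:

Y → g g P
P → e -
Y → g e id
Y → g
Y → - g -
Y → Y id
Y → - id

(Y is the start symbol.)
{ $, 'id' }

To compute FOLLOW(P), find every occurrence of P on a right-hand side N → α P β: add FIRST(β) \ {ε}, and if β is empty or nullable also add FOLLOW(N). Iterate to a fixed point.

In Y → g g P: P is at the end, add FOLLOW(Y)

The FOLLOW sets referred to above (computed the same way, to a fixed point):
  FOLLOW(Y) = { $, 'id' }

Taking the union: FOLLOW(P) = { $, 'id' }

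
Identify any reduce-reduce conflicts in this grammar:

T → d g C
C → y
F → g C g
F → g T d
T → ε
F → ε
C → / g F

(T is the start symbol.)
Augment with T' → T and build the canonical LR(0) collection (I0 = CLOSURE({[T' → . T]}), then GOTO on every symbol after a dot until no new states appear). It has 14 states:
  I0: { [T → . d g C], [T → .], [T' → . T] }  — shift, reduce
  I1: { [T' → T .] }  — accept
  I2: { [T → d . g C] }  — shift
  I3: { [C → . / g F], [C → . y], [T → d g . C] }  — shift
  I4: { [C → / . g F] }  — shift
  I5: { [T → d g C .] }  — reduce
  I6: { [C → y .] }  — reduce
  I7: { [C → / g . F], [F → . g C g], [F → . g T d], [F → .] }  — shift, reduce
  I8: { [C → / g F .] }  — reduce
  I9: { [C → . / g F], [C → . y], [F → g . C g], [F → g . T d], [T → . d g C], [T → .] }  — shift, reduce
  I10: { [F → g C . g] }  — shift
  I11: { [F → g T . d] }  — shift
  I12: { [F → g T d .] }  — reduce
  I13: { [F → g C g .] }  — reduce

No state contains more than one complete item.

Answer: No reduce-reduce conflicts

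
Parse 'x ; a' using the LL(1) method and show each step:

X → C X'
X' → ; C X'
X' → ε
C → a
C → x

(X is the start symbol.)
LL(1) parsing maintains a stack (initially the start symbol over $) and the input. At each step: if the stack top is a terminal, match it against the current input token; if it is a non-terminal N, replace it with the RHS of M[N, lookahead] (the unique production whose predict set contains the lookahead).

Stack is shown with the top on the left.

Stack     Input    Action
-------------------------
X $       x ; a $  output X → C X'
C X' $    x ; a $  output C → x
x X' $    x ; a $  match 'x'
X' $      ; a $    output X' → ; C X'
; C X' $  ; a $    match ';'
C X' $    a $      output C → a
a X' $    a $      match 'a'
X' $      $        output X' → ε
$         $        accept

The string is accepted.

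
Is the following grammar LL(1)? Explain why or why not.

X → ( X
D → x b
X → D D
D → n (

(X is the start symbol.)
Yes, the grammar is LL(1).

A grammar is LL(1) if for each non-terminal N with multiple productions, the predict sets of those productions are pairwise disjoint, where PREDICT(N → α) = (FIRST(α) \ {ε}) ∪ (FOLLOW(N) if α ⇒* ε).

Relevant sets:
  FIRST(D) = { 'n', 'x' }

For X:
  PREDICT(X → '(' X) = { '(' }
  PREDICT(X → D D) = { 'n', 'x' }
For D:
  PREDICT(D → x b) = { 'x' }
  PREDICT(D → n '(') = { 'n' }

All predict sets are disjoint. The grammar IS LL(1).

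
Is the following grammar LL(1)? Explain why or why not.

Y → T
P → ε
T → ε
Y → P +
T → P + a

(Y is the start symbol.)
No. Predict set conflict for Y: { '+' }

Relevant sets:
  FIRST(T) = { '+', ε }
  FIRST(P) = { ε }
  FOLLOW(Y) = { $ }
  FOLLOW(T) = { $ }

For Y:
  PREDICT(Y → T) = { $, '+' }
  PREDICT(Y → P '+') = { '+' }
For T:
  PREDICT(T → ε) = { $ }
  PREDICT(T → P '+' a) = { '+' }
P has a single production, so nothing to check there.

Conflict found: Predict set conflict for Y: { '+' }
The grammar is NOT LL(1).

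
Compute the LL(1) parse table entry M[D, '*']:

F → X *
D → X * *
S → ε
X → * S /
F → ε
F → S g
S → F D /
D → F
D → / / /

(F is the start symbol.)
To find M[D, '*'], we find productions for D where '*' is in the predict set (PREDICT(N → α) = (FIRST(α) \ {ε}) ∪ (FOLLOW(N) if α ⇒* ε)).

Relevant sets:
  FIRST(X) = { '*' }
  FIRST(F) = { '*', '/', 'g', ε }
  FOLLOW(D) = { '/' }

D → X * *: PREDICT = { '*' }
  '*' is in predict set, so this production goes in M[D, '*']
D → F: PREDICT = { '*', '/', 'g' }
  '*' is in predict set, so this production goes in M[D, '*']
D → / / /: PREDICT = { '/' }

M[D, '*'] = D → X * *, D → F  (a multiply-defined cell — the grammar is not LL(1))

Answer: D → X * *, D → F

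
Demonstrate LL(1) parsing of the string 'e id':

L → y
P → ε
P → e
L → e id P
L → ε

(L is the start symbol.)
Stack is shown with the top on the left.

Stack     Input   Action
------------------------
L $       e id $  output L → e id P
e id P $  e id $  match 'e'
id P $    id $    match 'id'
P $       $       output P → ε
$         $       accept

The string is accepted.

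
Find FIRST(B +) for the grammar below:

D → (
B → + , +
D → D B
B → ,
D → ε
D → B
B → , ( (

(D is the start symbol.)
{ '+', ',' }

FIRST sets of the non-terminals involved (from the grammar, by fixed-point iteration):
  FIRST(B) = { '+', ',' }

To compute FIRST(B +), process the symbols left to right:
Symbol B is a non-terminal. Add FIRST(B) \ {ε} = { '+', ',' }
B is not nullable (ε ∉ FIRST(B)), so stop here.
FIRST(B +) = { '+', ',' }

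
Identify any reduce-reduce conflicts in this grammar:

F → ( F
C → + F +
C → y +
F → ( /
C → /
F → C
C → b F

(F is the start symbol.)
A reduce-reduce conflict occurs when an LR(0) state has two complete items [A → α .] and [B → β .] — both call for a reduction, and with no lookahead the parser cannot choose between them.

Augment with F' → F and build the canonical LR(0) collection (I0 = CLOSURE({[F' → . F]}), then GOTO on every symbol after a dot until no new states appear). It has 14 states:
  I0: { [C → . + F +], [C → . /], [C → . b F], [C → . y +], [F → . ( /], [F → . ( F], [F → . C], [F' → . F] }  — shift
  I1: { [C → . + F +], [C → . /], [C → . b F], [C → . y +], [F → ( . /], [F → ( . F], [F → . ( /], [F → . ( F], [F → . C] }  — shift
  I2: { [C → + . F +], [C → . + F +], [C → . /], [C → . b F], [C → . y +], [F → . ( /], [F → . ( F], [F → . C] }  — shift
  I3: { [C → / .] }  — reduce
  I4: { [F → C .] }  — reduce
  I5: { [F' → F .] }  — accept
  I6: { [C → . + F +], [C → . /], [C → . b F], [C → . y +], [C → b . F], [F → . ( /], [F → . ( F], [F → . C] }  — shift
  I7: { [C → y . +] }  — shift
  I8: { [C → y + .] }  — reduce
  I9: { [C → b F .] }  — reduce
  I10: { [C → + F . +] }  — shift
  I11: { [C → + F + .] }  — reduce
  I12: { [C → / .], [F → ( / .] }  — 2 reduces
  I13: { [F → ( F .] }  — reduce

I12 contains complete items [C → / .], [F → ( / .] — reduce-reduce conflict.

Answer: Yes — I12: [C → / .] vs [F → ( / .]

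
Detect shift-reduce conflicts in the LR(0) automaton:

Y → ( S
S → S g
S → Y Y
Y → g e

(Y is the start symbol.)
Yes — I5: [Y → ( S .] vs [S → S . g]

Augment with Y' → Y and build the canonical LR(0) collection (I0 = CLOSURE({[Y' → . Y]}), then GOTO on every symbol after a dot until no new states appear). It has 9 states:
  I0: { [Y → . ( S], [Y → . g e], [Y' → . Y] }  — shift
  I1: { [S → . S g], [S → . Y Y], [Y → ( . S], [Y → . ( S], [Y → . g e] }  — shift
  I2: { [Y' → Y .] }  — accept
  I3: { [Y → g . e] }  — shift
  I4: { [Y → g e .] }  — reduce
  I5: { [S → S . g], [Y → ( S .] }  — shift, reduce
  I6: { [S → Y . Y], [Y → . ( S], [Y → . g e] }  — shift
  I7: { [S → Y Y .] }  — reduce
  I8: { [S → S g .] }  — reduce

I5 contains reduce item [Y → ( S .] and shift item [S → S . g] — shift-reduce conflict.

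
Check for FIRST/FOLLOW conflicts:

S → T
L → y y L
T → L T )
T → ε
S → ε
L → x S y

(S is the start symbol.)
Yes. S → T with FOLLOW(S) on { 'y' }; T → L T ')' with FOLLOW(T) on { 'y' }

Nullable non-terminals: S, T.
FIRST sets used below: FIRST(T) = { 'x', 'y', ε }, FIRST(L) = { 'x', 'y' }

S: nullable alternative(s) S → T, S → ε; FOLLOW(S) = { $, 'y' }
  S → T: FIRST \ {ε} = { 'x', 'y' } — overlaps FOLLOW(S) on { 'y' }: CONFLICT
  S → ε: FIRST \ {ε} = { } — disjoint from FOLLOW(S)

T: nullable alternative(s) T → ε; FOLLOW(T) = { $, ')', 'y' }
  T → L T ): FIRST \ {ε} = { 'x', 'y' } — overlaps FOLLOW(T) on { 'y' }: CONFLICT
  T → ε: FIRST \ {ε} = { } — this is the only nullable alternative, skip

L has no nullable alternative, so no FIRST/FOLLOW check is needed there.

So the grammar has 2 FIRST/FOLLOW conflicts (marked CONFLICT above).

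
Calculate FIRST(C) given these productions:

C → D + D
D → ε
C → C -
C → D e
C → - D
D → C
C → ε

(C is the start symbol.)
To compute FIRST(C), examine every production with C on the left-hand side, reading each right-hand side left to right until a non-nullable symbol is reached.

FIRST sets of the other non-terminals involved (by the same procedure, iterated to a fixed point):
  FIRST(D) = { '+', '-', 'e', ε }

From C → D + D:
  - D is a non-terminal: add FIRST(D) \ {ε} = { '+', '-', 'e' }
    D is nullable, so continue to the next symbol
  - '+' is a terminal: add '+' and stop
From C → C -:
  - C is the symbol being defined: contributes nothing new
    C is nullable, so continue to the next symbol
  - '-' is a terminal: add '-' and stop
From C → D e:
  - D is a non-terminal: add FIRST(D) \ {ε} = { '+', '-', 'e' }
    D is nullable, so continue to the next symbol
  - e is a terminal: add 'e' and stop
From C → - D:
  - '-' is a terminal: add '-' and stop
From C → ε:
  - ε-production, so ε ∈ FIRST(C)

Collecting: FIRST(C) = { '+', '-', 'e', ε }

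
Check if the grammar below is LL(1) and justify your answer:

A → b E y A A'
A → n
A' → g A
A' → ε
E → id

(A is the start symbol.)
No. Predict set conflict for A': { 'g' }

A grammar is LL(1) if for each non-terminal N with multiple productions, the predict sets of those productions are pairwise disjoint, where PREDICT(N → α) = (FIRST(α) \ {ε}) ∪ (FOLLOW(N) if α ⇒* ε).

Relevant sets:
  FOLLOW(A') = { $, 'g' }

For A:
  PREDICT(A → b E y A A') = { 'b' }
  PREDICT(A → n) = { 'n' }
For A':
  PREDICT(A' → g A) = { 'g' }
  PREDICT(A' → ε) = { $, 'g' }
E has a single production, so nothing to check there.

Conflict found: Predict set conflict for A': { 'g' }
The grammar is NOT LL(1).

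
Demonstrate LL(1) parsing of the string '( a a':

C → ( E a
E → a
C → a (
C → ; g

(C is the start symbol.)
LL(1) parsing maintains a stack (initially the start symbol over $) and the input. At each step: if the stack top is a terminal, match it against the current input token; if it is a non-terminal N, replace it with the RHS of M[N, lookahead] (the unique production whose predict set contains the lookahead).

Stack is shown with the top on the left.

Stack    Input    Action
------------------------
C $      ( a a $  output C → ( E a
( E a $  ( a a $  match '('
E a $    a a $    output E → a
a a $    a a $    match 'a'
a $      a $      match 'a'
$        $        accept

The string is accepted.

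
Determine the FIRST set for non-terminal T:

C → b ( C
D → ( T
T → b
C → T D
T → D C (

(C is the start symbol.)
To compute FIRST(T), examine every production with T on the left-hand side, reading each right-hand side left to right until a non-nullable symbol is reached.

FIRST sets of the other non-terminals involved (by the same procedure, iterated to a fixed point):
  FIRST(D) = { '(' }

From T → b:
  - b is a terminal: add 'b' and stop
From T → D C (:
  - D is a non-terminal: add FIRST(D) \ {ε} = { '(' }
    D is not nullable, so stop

Collecting: FIRST(T) = { '(', 'b' }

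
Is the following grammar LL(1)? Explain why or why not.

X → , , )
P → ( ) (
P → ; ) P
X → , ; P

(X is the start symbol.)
For X:
  PREDICT(X → ',' ',' ')') = { ',' }
  PREDICT(X → ',' ';' P) = { ',' }
For P:
  PREDICT(P → '(' ')' '(') = { '(' }
  PREDICT(P → ';' ')' P) = { ';' }

Conflict found: Predict set conflict for X: { ',' }
The grammar is NOT LL(1).

Answer: No. Predict set conflict for X: { ',' }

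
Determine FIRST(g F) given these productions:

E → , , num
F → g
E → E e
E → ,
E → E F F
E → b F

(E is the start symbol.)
{ 'g' }

To compute FIRST(g F), process the symbols left to right:
Symbol g is a terminal. Add 'g' and stop.
FIRST(g F) = { 'g' }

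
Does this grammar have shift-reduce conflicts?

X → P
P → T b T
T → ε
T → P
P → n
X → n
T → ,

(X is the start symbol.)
Yes — I0: [T → .] vs [P → . n]; I6: [T → .] vs [P → . n]; I8: [P → T b T .] vs [P → T . b T]

Augment with X' → X and build the canonical LR(0) collection (I0 = CLOSURE({[X' → . X]}), then GOTO on every symbol after a dot until no new states appear). It has 10 states:
  I0: { [P → . T b T], [P → . n], [T → . ,], [T → . P], [T → .], [X → . P], [X → . n], [X' → . X] }  — shift, reduce
  I1: { [T → , .] }  — reduce
  I2: { [T → P .], [X → P .] }  — 2 reduces
  I3: { [P → T . b T] }  — shift
  I4: { [X' → X .] }  — accept
  I5: { [P → n .], [X → n .] }  — 2 reduces
  I6: { [P → . T b T], [P → . n], [P → T b . T], [T → . ,], [T → . P], [T → .] }  — shift, reduce
  I7: { [T → P .] }  — reduce
  I8: { [P → T . b T], [P → T b T .] }  — shift, reduce
  I9: { [P → n .] }  — reduce

I0 contains reduce item [T → .] and shift items [P → . n], [T → . ,], [X → . n] — shift-reduce conflict.
I6 contains reduce item [T → .] and shift items [P → . n], [T → . ,] — shift-reduce conflict.
I8 contains reduce item [P → T b T .] and shift item [P → T . b T] — shift-reduce conflict.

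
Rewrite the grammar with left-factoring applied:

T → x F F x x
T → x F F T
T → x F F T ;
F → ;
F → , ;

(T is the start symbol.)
T → x F F T'
T' → x x
T' → T T''
T'' → ε
T'' → ;
F → ;
F → , ;

Left-factoring transforms A → αβ₁ | αβ₂ into A → αA' and A' → β₁ | β₂
(α is the longest common prefix among the alternatives). Repeat until
no nonterminal has two alternatives with a common prefix.

Round 1: T has alternatives sharing prefix 'x F F'. Introduce T': T → x F F T'
  Add: T' → x x
  Add: T' → T
  Add: T' → T ;

Round 2: T' has alternatives sharing prefix 'T'. Introduce T'': T' → T T''
  Add: T'' → ε
  Add: T'' → ;

No remaining common prefixes — done.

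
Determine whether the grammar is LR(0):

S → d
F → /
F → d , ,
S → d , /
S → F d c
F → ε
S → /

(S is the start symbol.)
A grammar is LR(0) if no state in the canonical LR(0) collection has:
  - both a shift item (dot before a terminal) and a complete item (shift-reduce conflict), or
  - two or more complete items (reduce-reduce conflict; the accept item [S' → S .] counts as a complete item here).

Augment with S' → S and build the canonical LR(0) collection (I0 = CLOSURE({[S' → . S]}), then GOTO on every symbol after a dot until no new states appear). It has 10 states:
  I0: { [F → . /], [F → . d , ,], [F → .], [S → . /], [S → . F d c], [S → . d , /], [S → . d], [S' → . S] }  — shift, reduce
  I1: { [F → / .], [S → / .] }  — 2 reduces
  I2: { [S → F . d c] }  — shift
  I3: { [S' → S .] }  — accept
  I4: { [F → d . , ,], [S → d . , /], [S → d .] }  — shift, reduce
  I5: { [F → d , . ,], [S → d , . /] }  — shift
  I6: { [F → d , , .] }  — reduce
  I7: { [S → d , / .] }  — reduce
  I8: { [S → F d . c] }  — shift
  I9: { [S → F d c .] }  — reduce

Conflict in state I0:
  Shift-reduce conflict between [F → .] and [F → . /]
So the grammar is NOT LR(0).

Answer: No. Shift-reduce conflict between [F → .] and [F → . /]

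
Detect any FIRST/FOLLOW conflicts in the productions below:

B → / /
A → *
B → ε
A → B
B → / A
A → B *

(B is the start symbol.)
Nullable non-terminals: A, B.
FIRST sets used below: FIRST(B) = { '/', ε }

A: nullable alternative(s) A → B; FOLLOW(A) = { $, '*' }
  A → *: FIRST \ {ε} = { '*' } — overlaps FOLLOW(A) on { '*' }: CONFLICT
  A → B: FIRST \ {ε} = { '/' } — this is the only nullable alternative, skip
  A → B *: FIRST \ {ε} = { '*', '/' } — overlaps FOLLOW(A) on { '*' }: CONFLICT

B: nullable alternative(s) B → ε; FOLLOW(B) = { $, '*' }
  B → / /: FIRST \ {ε} = { '/' } — disjoint from FOLLOW(B)
  B → ε: FIRST \ {ε} = { } — this is the only nullable alternative, skip
  B → / A: FIRST \ {ε} = { '/' } — disjoint from FOLLOW(B)

So the grammar has 2 FIRST/FOLLOW conflicts (marked CONFLICT above).

Answer: Yes. A → '*' with FOLLOW(A) on { '*' }; A → B '*' with FOLLOW(A) on { '*' }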